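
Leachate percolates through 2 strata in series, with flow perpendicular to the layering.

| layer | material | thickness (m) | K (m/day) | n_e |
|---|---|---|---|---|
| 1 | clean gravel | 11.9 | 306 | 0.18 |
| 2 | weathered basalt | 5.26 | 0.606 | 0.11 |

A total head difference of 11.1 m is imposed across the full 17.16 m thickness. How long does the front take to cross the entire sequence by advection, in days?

With flow normal to the layers, continuity requires the same specific discharge q through every layer.
Σ(b_i/K_i) = 11.9/306 + 5.26/0.606 = 8.719 d.
q = Δh / Σ(b_i/K_i) = 11.1 / 8.719 = 1.273 m/day.
In each layer the seepage velocity is v_i = q/n_i, so the layer transit time is t_i = b_i·n_i / q:
  layer 1 (clean gravel): t_1 = 11.9 × 0.18 / 1.273 = 1.682 d
  layer 2 (weathered basalt): t_2 = 5.26 × 0.11 / 1.273 = 0.4545 d
Total t = Σ t_i = 2.137 days.

2.14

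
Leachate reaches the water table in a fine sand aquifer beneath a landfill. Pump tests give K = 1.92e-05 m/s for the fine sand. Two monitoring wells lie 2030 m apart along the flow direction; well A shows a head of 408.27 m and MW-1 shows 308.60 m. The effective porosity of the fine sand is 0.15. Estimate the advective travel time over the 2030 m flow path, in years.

Convert K: 1.92e-05 m/s × 86400 = 1.659 m/day.
Hydraulic gradient i = (408.27 − 308.60) / 2030 = 99.67 / 2030 = 0.04910.
Darcy flux q = K · i = 1.659 × 0.04910 = 0.08145 m/day.
Seepage velocity v = q / n_e = 0.08145 / 0.15 = 0.5430 m/day.
Travel time t = L / v = 2030 / 0.5430 = 3739 days = 10.24 years.

10.2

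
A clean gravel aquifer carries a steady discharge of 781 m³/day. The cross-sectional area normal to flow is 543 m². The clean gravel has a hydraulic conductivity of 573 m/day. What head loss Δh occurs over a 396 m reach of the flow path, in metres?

From Q = K·A·i, i = Q / (K·A) = 781 / (573.0 × 543.0) = 0.002510.
Head loss Δh = i · L = 0.002510 × 396 = 0.9940 m.

0.994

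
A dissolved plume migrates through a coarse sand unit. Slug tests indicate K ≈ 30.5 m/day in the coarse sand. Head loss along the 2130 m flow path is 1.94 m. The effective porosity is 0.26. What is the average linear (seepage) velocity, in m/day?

0.107

Hydraulic gradient i = Δh / L = 1.94 / 2130 = 0.0009108.
Darcy flux q = K · i = 30.50 × 0.0009108 = 0.02778 m/day.
Seepage velocity v = q / n_e = 0.02778 / 0.26 = 0.1068 m/day.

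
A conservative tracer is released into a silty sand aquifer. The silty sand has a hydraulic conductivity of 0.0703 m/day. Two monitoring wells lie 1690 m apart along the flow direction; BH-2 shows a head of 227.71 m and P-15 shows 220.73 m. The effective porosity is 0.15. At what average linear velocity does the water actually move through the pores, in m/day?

Hydraulic gradient i = (227.71 − 220.73) / 1690 = 6.98 / 1690 = 0.004130.
Darcy flux q = K · i = 0.07030 × 0.004130 = 0.0002904 m/day.
Seepage velocity v = q / n_e = 0.0002904 / 0.15 = 0.001936 m/day.

0.00194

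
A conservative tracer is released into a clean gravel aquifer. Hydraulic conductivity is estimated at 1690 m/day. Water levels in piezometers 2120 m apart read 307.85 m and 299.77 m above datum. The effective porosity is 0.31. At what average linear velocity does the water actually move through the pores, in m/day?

20.8

Hydraulic gradient i = (307.85 − 299.77) / 2120 = 8.08 / 2120 = 0.003811.
Darcy flux q = K · i = 1690 × 0.003811 = 6.441 m/day.
Seepage velocity v = q / n_e = 6.441 / 0.31 = 20.78 m/day.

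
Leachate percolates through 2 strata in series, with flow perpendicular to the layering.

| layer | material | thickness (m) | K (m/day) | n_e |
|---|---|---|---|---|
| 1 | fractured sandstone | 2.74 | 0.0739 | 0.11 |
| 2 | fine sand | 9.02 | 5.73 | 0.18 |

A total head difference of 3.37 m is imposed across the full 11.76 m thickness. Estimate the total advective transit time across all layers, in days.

With flow normal to the layers, continuity requires the same specific discharge q through every layer.
Σ(b_i/K_i) = 2.74/0.0739 + 9.02/5.73 = 38.65 d.
q = Δh / Σ(b_i/K_i) = 3.37 / 38.65 = 0.08719 m/day.
In each layer the seepage velocity is v_i = q/n_i, so the layer transit time is t_i = b_i·n_i / q:
  layer 1 (fractured sandstone): t_1 = 2.74 × 0.11 / 0.08719 = 3.457 d
  layer 2 (fine sand): t_2 = 9.02 × 0.18 / 0.08719 = 18.62 d
Total t = Σ t_i = 22.08 days.

22.1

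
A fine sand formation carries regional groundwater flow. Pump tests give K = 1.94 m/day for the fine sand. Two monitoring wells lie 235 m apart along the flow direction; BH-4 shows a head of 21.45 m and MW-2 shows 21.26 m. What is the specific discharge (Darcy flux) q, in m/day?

Hydraulic gradient i = (21.45 − 21.26) / 235 = 0.19 / 235 = 0.0008085.
Specific discharge q = K · i = 1.940 × 0.0008085 = 0.001569 m/day.

0.00157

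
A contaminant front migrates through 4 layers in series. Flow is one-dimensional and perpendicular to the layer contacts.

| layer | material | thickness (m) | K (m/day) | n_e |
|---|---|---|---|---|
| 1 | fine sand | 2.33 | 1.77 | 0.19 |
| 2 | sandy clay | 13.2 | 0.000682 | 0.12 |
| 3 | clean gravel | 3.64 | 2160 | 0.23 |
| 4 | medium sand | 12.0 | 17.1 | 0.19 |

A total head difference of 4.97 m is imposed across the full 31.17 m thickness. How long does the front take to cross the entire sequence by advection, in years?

With flow normal to the layers, continuity requires the same specific discharge q through every layer.
Σ(b_i/K_i) = 2.33/1.77 + 13.2/0.000682 + 3.64/2160 + 12.0/17.1 = 19357 d.
q = Δh / Σ(b_i/K_i) = 4.97 / 19357 = 0.0002568 m/day.
In each layer the seepage velocity is v_i = q/n_i, so the layer transit time is t_i = b_i·n_i / q:
  layer 1 (fine sand): t_1 = 2.33 × 0.19 / 0.0002568 = 1724 d
  layer 2 (sandy clay): t_2 = 13.2 × 0.12 / 0.0002568 = 6169 d
  layer 3 (clean gravel): t_3 = 3.64 × 0.23 / 0.0002568 = 3261 d
  layer 4 (medium sand): t_4 = 12.0 × 0.19 / 0.0002568 = 8880 d
Total t = Σ t_i = 20034 days = 54.85 years.

54.9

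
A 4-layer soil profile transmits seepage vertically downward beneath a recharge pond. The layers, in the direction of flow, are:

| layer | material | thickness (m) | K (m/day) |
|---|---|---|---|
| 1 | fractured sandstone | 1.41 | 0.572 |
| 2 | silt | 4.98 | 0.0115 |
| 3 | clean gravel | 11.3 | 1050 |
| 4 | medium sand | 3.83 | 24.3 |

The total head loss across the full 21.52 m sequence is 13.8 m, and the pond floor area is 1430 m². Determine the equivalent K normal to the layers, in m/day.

0.0494

Flow is perpendicular to layering, so the layers act in series and the equivalent K is the thickness-weighted harmonic mean.
Total thickness L = 1.41 + 4.98 + 11.3 + 3.83 = 21.52 m.
Σ(b_i/K_i) = 1.41/0.572 + 4.98/0.0115 + 11.3/1050 + 3.83/24.3 = 435.7 d.
K_eq = L / Σ(b_i/K_i) = 21.52 / 435.7 = 0.04939 m/day.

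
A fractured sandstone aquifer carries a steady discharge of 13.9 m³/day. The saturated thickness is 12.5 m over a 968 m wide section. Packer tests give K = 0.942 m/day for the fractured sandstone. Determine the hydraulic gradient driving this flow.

0.00122

Cross-sectional area A = 968 × 12.5 = 12100 m².
From Q = K·A·i, i = Q / (K·A) = 13.9 / (0.9420 × 12100) = 0.001219.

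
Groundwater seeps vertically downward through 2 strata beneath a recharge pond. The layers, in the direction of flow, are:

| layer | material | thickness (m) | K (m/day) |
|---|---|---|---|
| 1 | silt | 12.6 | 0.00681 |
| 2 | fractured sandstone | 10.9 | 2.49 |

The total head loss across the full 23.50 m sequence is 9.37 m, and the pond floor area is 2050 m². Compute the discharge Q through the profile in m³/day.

10.4

Flow is perpendicular to layering, so the layers act in series and the equivalent K is the thickness-weighted harmonic mean.
Total thickness L = 12.6 + 10.9 = 23.50 m.
Σ(b_i/K_i) = 12.6/0.00681 + 10.9/2.49 = 1855 d.
K_eq = L / Σ(b_i/K_i) = 23.50 / 1855 = 0.01267 m/day.
Q = K_eq · A · (Δh/L) = 0.01267 × 2050 × (9.37/23.50) = 10.36 m³/day.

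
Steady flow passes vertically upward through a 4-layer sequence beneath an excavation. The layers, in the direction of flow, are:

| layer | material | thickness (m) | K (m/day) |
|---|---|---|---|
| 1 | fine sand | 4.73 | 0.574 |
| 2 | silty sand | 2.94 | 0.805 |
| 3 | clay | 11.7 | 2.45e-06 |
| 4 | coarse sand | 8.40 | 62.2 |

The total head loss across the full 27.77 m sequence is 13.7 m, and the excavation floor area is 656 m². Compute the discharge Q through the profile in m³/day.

Flow is perpendicular to layering, so the layers act in series and the equivalent K is the thickness-weighted harmonic mean.
Total thickness L = 4.73 + 2.94 + 11.7 + 8.40 = 27.77 m.
Σ(b_i/K_i) = 4.73/0.574 + 2.94/0.805 + 11.7/2.45e-06 + 8.40/62.2 = 4.776e+06 d.
K_eq = L / Σ(b_i/K_i) = 27.77 / 4.776e+06 = 5.815e-06 m/day.
Q = K_eq · A · (Δh/L) = 5.815e-06 × 656 × (13.7/27.77) = 0.001882 m³/day.

0.00188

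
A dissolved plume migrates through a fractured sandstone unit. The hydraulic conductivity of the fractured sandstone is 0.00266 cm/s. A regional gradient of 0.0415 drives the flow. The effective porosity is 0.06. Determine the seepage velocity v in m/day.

1.59

Convert K: 0.00266 cm/s × 864 = 2.298 m/day.
Hydraulic gradient i = 0.0415.
Darcy flux q = K · i = 2.298 × 0.04150 = 0.09538 m/day.
Seepage velocity v = q / n_e = 0.09538 / 0.06 = 1.590 m/day.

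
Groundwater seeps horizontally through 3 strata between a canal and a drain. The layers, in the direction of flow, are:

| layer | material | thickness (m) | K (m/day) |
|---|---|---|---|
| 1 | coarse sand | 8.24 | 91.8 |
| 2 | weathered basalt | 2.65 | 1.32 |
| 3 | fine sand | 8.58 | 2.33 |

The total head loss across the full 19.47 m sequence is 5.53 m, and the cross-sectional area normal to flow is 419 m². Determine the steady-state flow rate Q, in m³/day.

401

Flow is perpendicular to layering, so the layers act in series and the equivalent K is the thickness-weighted harmonic mean.
Total thickness L = 8.24 + 2.65 + 8.58 = 19.47 m.
Σ(b_i/K_i) = 8.24/91.8 + 2.65/1.32 + 8.58/2.33 = 5.780 d.
K_eq = L / Σ(b_i/K_i) = 19.47 / 5.780 = 3.369 m/day.
Q = K_eq · A · (Δh/L) = 3.369 × 419 × (5.53/19.47) = 400.9 m³/day.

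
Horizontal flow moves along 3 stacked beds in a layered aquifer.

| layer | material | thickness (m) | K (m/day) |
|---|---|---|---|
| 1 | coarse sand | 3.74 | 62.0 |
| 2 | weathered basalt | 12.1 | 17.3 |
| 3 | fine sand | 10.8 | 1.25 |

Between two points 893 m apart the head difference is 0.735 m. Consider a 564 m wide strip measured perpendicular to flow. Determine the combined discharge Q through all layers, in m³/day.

Flow is parallel to layering, so each bed carries its own Darcy discharge and the transmissivities add.
Σ(K_i·b_i) = 62.0×3.74 + 17.3×12.1 + 1.25×10.8 = 454.7 m²/day.
Hydraulic gradient i = Δh / L = 0.735 / 893 = 0.0008231.
Q = Σ(K_i·b_i) · W · i = 454.7 × 564 × 0.0008231 = 211.1 m³/day.

211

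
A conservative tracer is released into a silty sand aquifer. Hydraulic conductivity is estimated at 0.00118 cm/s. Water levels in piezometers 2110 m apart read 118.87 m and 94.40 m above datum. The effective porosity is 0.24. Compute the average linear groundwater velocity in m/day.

Convert K: 0.00118 cm/s × 864 = 1.020 m/day.
Hydraulic gradient i = (118.87 − 94.40) / 2110 = 24.47 / 2110 = 0.01160.
Darcy flux q = K · i = 1.020 × 0.01160 = 0.01182 m/day.
Seepage velocity v = q / n_e = 0.01182 / 0.24 = 0.04926 m/day.

0.0493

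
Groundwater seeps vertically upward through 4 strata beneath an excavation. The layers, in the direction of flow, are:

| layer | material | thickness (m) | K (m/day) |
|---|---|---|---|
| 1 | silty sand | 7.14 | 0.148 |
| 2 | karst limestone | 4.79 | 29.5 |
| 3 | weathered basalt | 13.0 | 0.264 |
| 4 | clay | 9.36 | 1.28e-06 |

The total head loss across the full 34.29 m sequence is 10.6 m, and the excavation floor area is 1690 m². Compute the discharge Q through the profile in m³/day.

Flow is perpendicular to layering, so the layers act in series and the equivalent K is the thickness-weighted harmonic mean.
Total thickness L = 7.14 + 4.79 + 13.0 + 9.36 = 34.29 m.
Σ(b_i/K_i) = 7.14/0.148 + 4.79/29.5 + 13.0/0.264 + 9.36/1.28e-06 = 7.313e+06 d.
K_eq = L / Σ(b_i/K_i) = 34.29 / 7.313e+06 = 4.689e-06 m/day.
Q = K_eq · A · (Δh/L) = 4.689e-06 × 1690 × (10.6/34.29) = 0.002450 m³/day.

0.00245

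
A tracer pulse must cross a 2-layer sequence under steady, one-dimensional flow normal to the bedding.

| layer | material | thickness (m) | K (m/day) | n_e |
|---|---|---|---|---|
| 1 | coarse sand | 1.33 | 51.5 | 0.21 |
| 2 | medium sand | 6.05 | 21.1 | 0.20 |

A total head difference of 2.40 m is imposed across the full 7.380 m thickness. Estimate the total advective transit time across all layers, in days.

With flow normal to the layers, continuity requires the same specific discharge q through every layer.
Σ(b_i/K_i) = 1.33/51.5 + 6.05/21.1 = 0.3126 d.
q = Δh / Σ(b_i/K_i) = 2.40 / 0.3126 = 7.679 m/day.
In each layer the seepage velocity is v_i = q/n_i, so the layer transit time is t_i = b_i·n_i / q:
  layer 1 (coarse sand): t_1 = 1.33 × 0.21 / 7.679 = 0.03637 d
  layer 2 (medium sand): t_2 = 6.05 × 0.20 / 7.679 = 0.1576 d
Total t = Σ t_i = 0.1940 days.

0.194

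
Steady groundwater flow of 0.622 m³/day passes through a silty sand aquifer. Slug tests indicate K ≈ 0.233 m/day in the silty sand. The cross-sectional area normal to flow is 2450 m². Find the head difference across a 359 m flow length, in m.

From Q = K·A·i, i = Q / (K·A) = 0.622 / (0.2330 × 2450) = 0.001090.
Head loss Δh = i · L = 0.001090 × 359 = 0.3912 m.

0.391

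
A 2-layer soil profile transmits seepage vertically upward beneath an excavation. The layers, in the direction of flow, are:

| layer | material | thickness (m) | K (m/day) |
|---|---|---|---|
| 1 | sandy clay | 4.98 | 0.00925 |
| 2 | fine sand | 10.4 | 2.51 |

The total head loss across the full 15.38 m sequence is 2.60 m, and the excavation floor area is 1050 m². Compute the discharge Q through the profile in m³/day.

5.03

Flow is perpendicular to layering, so the layers act in series and the equivalent K is the thickness-weighted harmonic mean.
Total thickness L = 4.98 + 10.4 = 15.38 m.
Σ(b_i/K_i) = 4.98/0.00925 + 10.4/2.51 = 542.5 d.
K_eq = L / Σ(b_i/K_i) = 15.38 / 542.5 = 0.02835 m/day.
Q = K_eq · A · (Δh/L) = 0.02835 × 1050 × (2.60/15.38) = 5.032 m³/day.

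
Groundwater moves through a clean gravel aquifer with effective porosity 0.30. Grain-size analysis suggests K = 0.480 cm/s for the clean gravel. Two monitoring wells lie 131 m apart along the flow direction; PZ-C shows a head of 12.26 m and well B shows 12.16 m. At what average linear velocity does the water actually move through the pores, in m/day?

1.06

Convert K: 0.480 cm/s × 864 = 414.7 m/day.
Hydraulic gradient i = (12.26 − 12.16) / 131 = 0.1 / 131 = 0.0007634.
Darcy flux q = K · i = 414.7 × 0.0007634 = 0.3166 m/day.
Seepage velocity v = q / n_e = 0.3166 / 0.30 = 1.055 m/day.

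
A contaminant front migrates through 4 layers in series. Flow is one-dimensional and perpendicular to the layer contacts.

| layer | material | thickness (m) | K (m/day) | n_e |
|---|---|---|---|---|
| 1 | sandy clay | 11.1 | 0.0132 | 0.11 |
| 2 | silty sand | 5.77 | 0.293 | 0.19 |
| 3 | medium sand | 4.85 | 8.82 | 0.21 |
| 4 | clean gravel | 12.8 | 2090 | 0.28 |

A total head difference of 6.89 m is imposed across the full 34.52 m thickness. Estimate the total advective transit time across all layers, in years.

2.37

With flow normal to the layers, continuity requires the same specific discharge q through every layer.
Σ(b_i/K_i) = 11.1/0.0132 + 5.77/0.293 + 4.85/8.82 + 12.8/2090 = 861.2 d.
q = Δh / Σ(b_i/K_i) = 6.89 / 861.2 = 0.008001 m/day.
In each layer the seepage velocity is v_i = q/n_i, so the layer transit time is t_i = b_i·n_i / q:
  layer 1 (sandy clay): t_1 = 11.1 × 0.11 / 0.008001 = 152.6 d
  layer 2 (silty sand): t_2 = 5.77 × 0.19 / 0.008001 = 137.0 d
  layer 3 (medium sand): t_3 = 4.85 × 0.21 / 0.008001 = 127.3 d
  layer 4 (clean gravel): t_4 = 12.8 × 0.28 / 0.008001 = 448.0 d
Total t = Σ t_i = 864.9 days = 2.368 years.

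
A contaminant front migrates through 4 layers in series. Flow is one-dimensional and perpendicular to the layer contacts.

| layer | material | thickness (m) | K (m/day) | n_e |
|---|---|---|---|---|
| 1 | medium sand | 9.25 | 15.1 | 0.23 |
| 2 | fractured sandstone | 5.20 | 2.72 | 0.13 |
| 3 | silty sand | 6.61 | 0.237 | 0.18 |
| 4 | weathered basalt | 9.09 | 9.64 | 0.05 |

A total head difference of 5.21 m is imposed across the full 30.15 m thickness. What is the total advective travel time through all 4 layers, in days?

26.8

With flow normal to the layers, continuity requires the same specific discharge q through every layer.
Σ(b_i/K_i) = 9.25/15.1 + 5.20/2.72 + 6.61/0.237 + 9.09/9.64 = 31.36 d.
q = Δh / Σ(b_i/K_i) = 5.21 / 31.36 = 0.1661 m/day.
In each layer the seepage velocity is v_i = q/n_i, so the layer transit time is t_i = b_i·n_i / q:
  layer 1 (medium sand): t_1 = 9.25 × 0.23 / 0.1661 = 12.80 d
  layer 2 (fractured sandstone): t_2 = 5.20 × 0.13 / 0.1661 = 4.069 d
  layer 3 (silty sand): t_3 = 6.61 × 0.18 / 0.1661 = 7.161 d
  layer 4 (weathered basalt): t_4 = 9.09 × 0.05 / 0.1661 = 2.736 d
Total t = Σ t_i = 26.77 days.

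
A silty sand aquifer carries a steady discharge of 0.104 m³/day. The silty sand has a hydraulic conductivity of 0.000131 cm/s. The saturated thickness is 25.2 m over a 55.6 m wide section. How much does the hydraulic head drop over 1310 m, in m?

0.859

Convert K: 0.000131 cm/s × 864 = 0.1132 m/day.
Cross-sectional area A = 55.6 × 25.2 = 1401 m².
From Q = K·A·i, i = Q / (K·A) = 0.104 / (0.1132 × 1401) = 0.0006558.
Head loss Δh = i · L = 0.0006558 × 1310 = 0.8591 m.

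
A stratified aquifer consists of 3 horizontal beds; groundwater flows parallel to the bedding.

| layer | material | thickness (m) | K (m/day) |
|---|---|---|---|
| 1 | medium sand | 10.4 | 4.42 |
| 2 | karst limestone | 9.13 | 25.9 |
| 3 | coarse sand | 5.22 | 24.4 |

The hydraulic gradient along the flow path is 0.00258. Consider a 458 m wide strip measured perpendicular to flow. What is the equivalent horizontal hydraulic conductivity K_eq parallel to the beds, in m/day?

Flow is parallel to layering, so each bed carries its own Darcy discharge and the transmissivities add.
Σ(K_i·b_i) = 4.42×10.4 + 25.9×9.13 + 24.4×5.22 = 409.8 m²/day.
Total thickness b = 24.75 m, so K_eq = Σ(K_i·b_i)/b = 16.56 m/day.

16.6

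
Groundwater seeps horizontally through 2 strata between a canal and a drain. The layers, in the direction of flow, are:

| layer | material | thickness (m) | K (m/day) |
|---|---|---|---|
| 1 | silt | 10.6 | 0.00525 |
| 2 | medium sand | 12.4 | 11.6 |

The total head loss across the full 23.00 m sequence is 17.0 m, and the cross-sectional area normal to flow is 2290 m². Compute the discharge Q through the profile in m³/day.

19.3

Flow is perpendicular to layering, so the layers act in series and the equivalent K is the thickness-weighted harmonic mean.
Total thickness L = 10.6 + 12.4 = 23.00 m.
Σ(b_i/K_i) = 10.6/0.00525 + 12.4/11.6 = 2020 d.
K_eq = L / Σ(b_i/K_i) = 23.00 / 2020 = 0.01139 m/day.
Q = K_eq · A · (Δh/L) = 0.01139 × 2290 × (17.0/23.00) = 19.27 m³/day.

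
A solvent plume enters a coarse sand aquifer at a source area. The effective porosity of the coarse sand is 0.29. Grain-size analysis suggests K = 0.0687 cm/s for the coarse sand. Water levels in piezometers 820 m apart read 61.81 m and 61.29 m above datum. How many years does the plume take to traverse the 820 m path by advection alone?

Convert K: 0.0687 cm/s × 864 = 59.36 m/day.
Hydraulic gradient i = (61.81 − 61.29) / 820 = 0.52 / 820 = 0.0006341.
Darcy flux q = K · i = 59.36 × 0.0006341 = 0.03764 m/day.
Seepage velocity v = q / n_e = 0.03764 / 0.29 = 0.1298 m/day.
Travel time t = L / v = 820 / 0.1298 = 6318 days = 17.30 years.

17.3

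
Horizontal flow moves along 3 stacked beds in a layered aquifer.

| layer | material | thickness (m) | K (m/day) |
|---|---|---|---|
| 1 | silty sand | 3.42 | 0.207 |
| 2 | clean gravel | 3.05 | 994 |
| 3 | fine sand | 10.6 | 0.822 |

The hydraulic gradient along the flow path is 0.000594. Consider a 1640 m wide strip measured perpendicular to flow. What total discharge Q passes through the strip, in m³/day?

2960

Flow is parallel to layering, so each bed carries its own Darcy discharge and the transmissivities add.
Σ(K_i·b_i) = 0.207×3.42 + 994×3.05 + 0.822×10.6 = 3041 m²/day.
Hydraulic gradient i = 0.000594.
Q = Σ(K_i·b_i) · W · i = 3041 × 1640 × 0.0005940 = 2963 m³/day.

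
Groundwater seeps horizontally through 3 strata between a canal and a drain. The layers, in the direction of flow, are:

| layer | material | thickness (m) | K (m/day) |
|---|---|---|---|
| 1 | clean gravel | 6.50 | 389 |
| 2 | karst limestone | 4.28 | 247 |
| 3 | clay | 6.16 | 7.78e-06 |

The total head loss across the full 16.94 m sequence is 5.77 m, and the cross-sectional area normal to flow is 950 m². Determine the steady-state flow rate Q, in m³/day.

Flow is perpendicular to layering, so the layers act in series and the equivalent K is the thickness-weighted harmonic mean.
Total thickness L = 6.50 + 4.28 + 6.16 = 16.94 m.
Σ(b_i/K_i) = 6.50/389 + 4.28/247 + 6.16/7.78e-06 = 7.918e+05 d.
K_eq = L / Σ(b_i/K_i) = 16.94 / 7.918e+05 = 2.139e-05 m/day.
Q = K_eq · A · (Δh/L) = 2.139e-05 × 950 × (5.77/16.94) = 0.006923 m³/day.

0.00692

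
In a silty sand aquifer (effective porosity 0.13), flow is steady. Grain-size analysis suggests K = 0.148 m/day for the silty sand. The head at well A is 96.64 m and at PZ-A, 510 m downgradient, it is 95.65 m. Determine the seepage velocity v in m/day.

Hydraulic gradient i = (96.64 − 95.65) / 510 = 0.99 / 510 = 0.001941.
Darcy flux q = K · i = 0.1480 × 0.001941 = 0.0002873 m/day.
Seepage velocity v = q / n_e = 0.0002873 / 0.13 = 0.002210 m/day.

0.00221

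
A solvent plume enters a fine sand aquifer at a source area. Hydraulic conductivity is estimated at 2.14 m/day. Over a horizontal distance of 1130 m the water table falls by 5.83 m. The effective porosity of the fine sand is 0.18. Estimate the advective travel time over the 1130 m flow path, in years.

50.4

Hydraulic gradient i = Δh / L = 5.83 / 1130 = 0.005159.
Darcy flux q = K · i = 2.140 × 0.005159 = 0.01104 m/day.
Seepage velocity v = q / n_e = 0.01104 / 0.18 = 0.06134 m/day.
Travel time t = L / v = 1130 / 0.06134 = 18422 days = 50.44 years.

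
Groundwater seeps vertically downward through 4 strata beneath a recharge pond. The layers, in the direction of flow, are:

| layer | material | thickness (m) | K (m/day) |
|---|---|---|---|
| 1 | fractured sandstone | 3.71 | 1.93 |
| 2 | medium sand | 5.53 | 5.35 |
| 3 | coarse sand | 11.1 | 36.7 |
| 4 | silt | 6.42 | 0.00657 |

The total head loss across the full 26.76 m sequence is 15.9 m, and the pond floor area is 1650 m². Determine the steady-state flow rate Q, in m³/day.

Flow is perpendicular to layering, so the layers act in series and the equivalent K is the thickness-weighted harmonic mean.
Total thickness L = 3.71 + 5.53 + 11.1 + 6.42 = 26.76 m.
Σ(b_i/K_i) = 3.71/1.93 + 5.53/5.35 + 11.1/36.7 + 6.42/0.00657 = 980.4 d.
K_eq = L / Σ(b_i/K_i) = 26.76 / 980.4 = 0.02729 m/day.
Q = K_eq · A · (Δh/L) = 0.02729 × 1650 × (15.9/26.76) = 26.76 m³/day.

26.8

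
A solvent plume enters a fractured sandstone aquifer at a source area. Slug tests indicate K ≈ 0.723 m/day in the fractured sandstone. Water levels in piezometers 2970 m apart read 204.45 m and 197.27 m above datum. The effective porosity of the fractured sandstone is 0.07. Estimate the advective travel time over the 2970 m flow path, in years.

326

Hydraulic gradient i = (204.45 − 197.27) / 2970 = 7.18 / 2970 = 0.002418.
Darcy flux q = K · i = 0.7230 × 0.002418 = 0.001748 m/day.
Seepage velocity v = q / n_e = 0.001748 / 0.07 = 0.02497 m/day.
Travel time t = L / v = 2970 / 0.02497 = 1.189e+05 days = 325.7 years.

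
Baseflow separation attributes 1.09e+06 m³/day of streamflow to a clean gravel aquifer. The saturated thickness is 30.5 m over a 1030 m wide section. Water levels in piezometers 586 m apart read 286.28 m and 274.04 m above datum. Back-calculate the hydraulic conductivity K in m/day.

Cross-sectional area A = 1030 × 30.5 = 31415 m².
Hydraulic gradient i = (286.28 − 274.04) / 586 = 12.24 / 586 = 0.02089.
From Q = K·A·i, K = Q / (A·i) = 1.09e+06 / (31415 × 0.02089) = 1661 m/day.

1660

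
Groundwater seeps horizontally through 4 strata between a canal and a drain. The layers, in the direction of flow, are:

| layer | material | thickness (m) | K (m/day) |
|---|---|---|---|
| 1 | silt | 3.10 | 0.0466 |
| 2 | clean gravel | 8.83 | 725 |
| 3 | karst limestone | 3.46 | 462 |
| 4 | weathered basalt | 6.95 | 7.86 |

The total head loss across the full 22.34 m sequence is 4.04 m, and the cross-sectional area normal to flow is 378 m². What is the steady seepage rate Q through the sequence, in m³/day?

22.6

Flow is perpendicular to layering, so the layers act in series and the equivalent K is the thickness-weighted harmonic mean.
Total thickness L = 3.10 + 8.83 + 3.46 + 6.95 = 22.34 m.
Σ(b_i/K_i) = 3.10/0.0466 + 8.83/725 + 3.46/462 + 6.95/7.86 = 67.43 d.
K_eq = L / Σ(b_i/K_i) = 22.34 / 67.43 = 0.3313 m/day.
Q = K_eq · A · (Δh/L) = 0.3313 × 378 × (4.04/22.34) = 22.65 m³/day.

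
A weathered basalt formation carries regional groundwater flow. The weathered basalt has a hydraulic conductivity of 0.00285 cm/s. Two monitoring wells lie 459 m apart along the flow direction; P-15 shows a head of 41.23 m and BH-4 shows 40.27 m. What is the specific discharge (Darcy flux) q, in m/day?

Convert K: 0.00285 cm/s × 864 = 2.462 m/day.
Hydraulic gradient i = (41.23 − 40.27) / 459 = 0.96 / 459 = 0.002092.
Specific discharge q = K · i = 2.462 × 0.002092 = 0.005150 m/day.

0.00515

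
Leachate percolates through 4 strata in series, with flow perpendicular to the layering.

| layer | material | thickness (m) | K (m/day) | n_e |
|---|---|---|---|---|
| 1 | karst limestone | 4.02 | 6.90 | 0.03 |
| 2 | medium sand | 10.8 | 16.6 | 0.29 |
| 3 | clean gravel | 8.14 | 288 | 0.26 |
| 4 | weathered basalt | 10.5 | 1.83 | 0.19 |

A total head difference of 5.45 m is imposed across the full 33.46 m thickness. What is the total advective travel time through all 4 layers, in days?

With flow normal to the layers, continuity requires the same specific discharge q through every layer.
Σ(b_i/K_i) = 4.02/6.90 + 10.8/16.6 + 8.14/288 + 10.5/1.83 = 6.999 d.
q = Δh / Σ(b_i/K_i) = 5.45 / 6.999 = 0.7787 m/day.
In each layer the seepage velocity is v_i = q/n_i, so the layer transit time is t_i = b_i·n_i / q:
  layer 1 (karst limestone): t_1 = 4.02 × 0.03 / 0.7787 = 0.1549 d
  layer 2 (medium sand): t_2 = 10.8 × 0.29 / 0.7787 = 4.022 d
  layer 3 (clean gravel): t_3 = 8.14 × 0.26 / 0.7787 = 2.718 d
  layer 4 (weathered basalt): t_4 = 10.5 × 0.19 / 0.7787 = 2.562 d
Total t = Σ t_i = 9.457 days.

9.46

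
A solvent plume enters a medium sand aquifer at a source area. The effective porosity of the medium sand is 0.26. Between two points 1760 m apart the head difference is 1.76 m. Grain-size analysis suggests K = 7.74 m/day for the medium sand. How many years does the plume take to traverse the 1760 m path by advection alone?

162

Hydraulic gradient i = Δh / L = 1.76 / 1760 = 0.001000.
Darcy flux q = K · i = 7.740 × 0.001000 = 0.007740 m/day.
Seepage velocity v = q / n_e = 0.007740 / 0.26 = 0.02977 m/day.
Travel time t = L / v = 1760 / 0.02977 = 59121 days = 161.9 years.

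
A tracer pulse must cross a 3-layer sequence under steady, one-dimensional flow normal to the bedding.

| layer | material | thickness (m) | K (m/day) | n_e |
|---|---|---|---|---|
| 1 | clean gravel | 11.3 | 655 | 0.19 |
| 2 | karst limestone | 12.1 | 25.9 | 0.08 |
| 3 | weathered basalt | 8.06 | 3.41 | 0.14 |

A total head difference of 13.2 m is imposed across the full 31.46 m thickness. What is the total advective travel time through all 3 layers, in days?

0.916

With flow normal to the layers, continuity requires the same specific discharge q through every layer.
Σ(b_i/K_i) = 11.3/655 + 12.1/25.9 + 8.06/3.41 = 2.848 d.
q = Δh / Σ(b_i/K_i) = 13.2 / 2.848 = 4.635 m/day.
In each layer the seepage velocity is v_i = q/n_i, so the layer transit time is t_i = b_i·n_i / q:
  layer 1 (clean gravel): t_1 = 11.3 × 0.19 / 4.635 = 0.4632 d
  layer 2 (karst limestone): t_2 = 12.1 × 0.08 / 4.635 = 0.2089 d
  layer 3 (weathered basalt): t_3 = 8.06 × 0.14 / 4.635 = 0.2435 d
Total t = Σ t_i = 0.9156 days.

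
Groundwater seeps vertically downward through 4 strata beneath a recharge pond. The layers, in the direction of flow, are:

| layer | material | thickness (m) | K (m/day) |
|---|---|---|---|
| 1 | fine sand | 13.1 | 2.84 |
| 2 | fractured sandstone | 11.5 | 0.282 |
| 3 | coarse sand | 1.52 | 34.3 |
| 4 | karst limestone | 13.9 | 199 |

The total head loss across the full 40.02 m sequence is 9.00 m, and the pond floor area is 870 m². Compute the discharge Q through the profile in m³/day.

172

Flow is perpendicular to layering, so the layers act in series and the equivalent K is the thickness-weighted harmonic mean.
Total thickness L = 13.1 + 11.5 + 1.52 + 13.9 = 40.02 m.
Σ(b_i/K_i) = 13.1/2.84 + 11.5/0.282 + 1.52/34.3 + 13.9/199 = 45.51 d.
K_eq = L / Σ(b_i/K_i) = 40.02 / 45.51 = 0.8794 m/day.
Q = K_eq · A · (Δh/L) = 0.8794 × 870 × (9.00/40.02) = 172.1 m³/day.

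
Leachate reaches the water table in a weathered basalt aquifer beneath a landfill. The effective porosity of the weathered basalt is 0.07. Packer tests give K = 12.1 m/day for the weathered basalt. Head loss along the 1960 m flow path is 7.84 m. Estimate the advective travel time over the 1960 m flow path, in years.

Hydraulic gradient i = Δh / L = 7.84 / 1960 = 0.004000.
Darcy flux q = K · i = 12.10 × 0.004000 = 0.04840 m/day.
Seepage velocity v = q / n_e = 0.04840 / 0.07 = 0.6914 m/day.
Travel time t = L / v = 1960 / 0.6914 = 2835 days = 7.761 years.

7.76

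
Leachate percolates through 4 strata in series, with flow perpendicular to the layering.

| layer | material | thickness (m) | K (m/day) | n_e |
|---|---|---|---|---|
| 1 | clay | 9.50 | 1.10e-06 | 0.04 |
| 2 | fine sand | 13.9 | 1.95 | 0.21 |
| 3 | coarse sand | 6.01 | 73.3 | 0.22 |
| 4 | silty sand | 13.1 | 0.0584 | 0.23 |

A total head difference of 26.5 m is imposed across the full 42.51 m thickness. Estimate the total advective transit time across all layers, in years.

With flow normal to the layers, continuity requires the same specific discharge q through every layer.
Σ(b_i/K_i) = 9.50/1.10e-06 + 13.9/1.95 + 6.01/73.3 + 13.1/0.0584 = 8.637e+06 d.
q = Δh / Σ(b_i/K_i) = 26.5 / 8.637e+06 = 3.068e-06 m/day.
In each layer the seepage velocity is v_i = q/n_i, so the layer transit time is t_i = b_i·n_i / q:
  layer 1 (clay): t_1 = 9.50 × 0.04 / 3.068e-06 = 1.238e+05 d
  layer 2 (fine sand): t_2 = 13.9 × 0.21 / 3.068e-06 = 9.513e+05 d
  layer 3 (coarse sand): t_3 = 6.01 × 0.22 / 3.068e-06 = 4.309e+05 d
  layer 4 (silty sand): t_4 = 13.1 × 0.23 / 3.068e-06 = 9.820e+05 d
Total t = Σ t_i = 2.488e+06 days = 6812 years.

6810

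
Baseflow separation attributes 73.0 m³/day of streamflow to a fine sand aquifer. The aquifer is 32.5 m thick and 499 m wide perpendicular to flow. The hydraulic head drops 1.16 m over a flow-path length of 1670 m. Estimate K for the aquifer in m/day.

Cross-sectional area A = 499 × 32.5 = 16218 m².
Hydraulic gradient i = Δh / L = 1.16 / 1670 = 0.0006946.
From Q = K·A·i, K = Q / (A·i) = 73.0 / (16218 × 0.0006946) = 6.480 m/day.

6.48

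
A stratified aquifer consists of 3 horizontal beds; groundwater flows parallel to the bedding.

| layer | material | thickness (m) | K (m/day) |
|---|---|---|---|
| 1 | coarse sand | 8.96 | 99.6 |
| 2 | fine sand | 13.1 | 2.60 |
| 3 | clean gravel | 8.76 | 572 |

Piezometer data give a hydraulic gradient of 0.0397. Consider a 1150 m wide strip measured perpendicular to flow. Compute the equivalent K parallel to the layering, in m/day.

193

Flow is parallel to layering, so each bed carries its own Darcy discharge and the transmissivities add.
Σ(K_i·b_i) = 99.6×8.96 + 2.60×13.1 + 572×8.76 = 5937 m²/day.
Total thickness b = 30.82 m, so K_eq = Σ(K_i·b_i)/b = 192.6 m/day.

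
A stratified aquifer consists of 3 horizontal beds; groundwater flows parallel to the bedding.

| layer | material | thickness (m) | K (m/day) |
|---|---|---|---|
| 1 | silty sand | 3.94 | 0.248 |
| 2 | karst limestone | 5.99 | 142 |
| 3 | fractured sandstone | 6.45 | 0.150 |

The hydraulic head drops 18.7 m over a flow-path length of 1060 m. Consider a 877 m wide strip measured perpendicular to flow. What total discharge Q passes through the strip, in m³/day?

Flow is parallel to layering, so each bed carries its own Darcy discharge and the transmissivities add.
Σ(K_i·b_i) = 0.248×3.94 + 142×5.99 + 0.150×6.45 = 852.5 m²/day.
Hydraulic gradient i = Δh / L = 18.7 / 1060 = 0.01764.
Q = Σ(K_i·b_i) · W · i = 852.5 × 877 × 0.01764 = 13190 m³/day.

13200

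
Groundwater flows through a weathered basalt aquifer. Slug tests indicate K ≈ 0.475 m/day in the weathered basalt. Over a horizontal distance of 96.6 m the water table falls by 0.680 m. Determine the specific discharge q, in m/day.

Hydraulic gradient i = Δh / L = 0.680 / 96.6 = 0.007039.
Specific discharge q = K · i = 0.4750 × 0.007039 = 0.003344 m/day.

0.00334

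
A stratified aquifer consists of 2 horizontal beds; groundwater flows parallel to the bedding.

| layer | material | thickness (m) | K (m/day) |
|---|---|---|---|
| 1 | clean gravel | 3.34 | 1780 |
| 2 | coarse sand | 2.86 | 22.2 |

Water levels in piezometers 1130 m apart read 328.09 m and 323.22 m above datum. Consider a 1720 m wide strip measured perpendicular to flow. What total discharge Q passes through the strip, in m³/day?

Flow is parallel to layering, so each bed carries its own Darcy discharge and the transmissivities add.
Σ(K_i·b_i) = 1780×3.34 + 22.2×2.86 = 6009 m²/day.
Hydraulic gradient i = (328.09 − 323.22) / 1130 = 4.87 / 1130 = 0.004310.
Q = Σ(K_i·b_i) · W · i = 6009 × 1720 × 0.004310 = 44541 m³/day.

44500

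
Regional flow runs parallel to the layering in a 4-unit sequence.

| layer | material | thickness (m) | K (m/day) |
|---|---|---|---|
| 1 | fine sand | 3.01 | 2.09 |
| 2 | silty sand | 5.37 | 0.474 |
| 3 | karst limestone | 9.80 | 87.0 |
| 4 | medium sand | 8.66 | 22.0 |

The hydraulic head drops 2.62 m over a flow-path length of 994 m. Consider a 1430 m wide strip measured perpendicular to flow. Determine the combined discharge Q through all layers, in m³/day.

3970

Flow is parallel to layering, so each bed carries its own Darcy discharge and the transmissivities add.
Σ(K_i·b_i) = 2.09×3.01 + 0.474×5.37 + 87.0×9.80 + 22.0×8.66 = 1052 m²/day.
Hydraulic gradient i = Δh / L = 2.62 / 994 = 0.002636.
Q = Σ(K_i·b_i) · W · i = 1052 × 1430 × 0.002636 = 3965 m³/day.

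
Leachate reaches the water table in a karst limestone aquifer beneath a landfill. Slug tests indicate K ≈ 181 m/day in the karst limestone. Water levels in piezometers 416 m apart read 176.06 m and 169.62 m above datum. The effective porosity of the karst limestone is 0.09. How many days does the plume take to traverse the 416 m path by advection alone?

Hydraulic gradient i = (176.06 − 169.62) / 416 = 6.44 / 416 = 0.01548.
Darcy flux q = K · i = 181.0 × 0.01548 = 2.802 m/day.
Seepage velocity v = q / n_e = 2.802 / 0.09 = 31.13 m/day.
Travel time t = L / v = 416 / 31.13 = 13.36 days.

13.4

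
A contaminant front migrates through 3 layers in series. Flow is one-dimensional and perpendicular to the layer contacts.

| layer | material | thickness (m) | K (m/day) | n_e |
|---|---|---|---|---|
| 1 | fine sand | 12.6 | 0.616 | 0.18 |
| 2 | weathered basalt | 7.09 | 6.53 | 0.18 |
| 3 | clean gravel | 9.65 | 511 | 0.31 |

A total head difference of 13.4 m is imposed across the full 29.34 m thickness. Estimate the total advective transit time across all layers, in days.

10.5

With flow normal to the layers, continuity requires the same specific discharge q through every layer.
Σ(b_i/K_i) = 12.6/0.616 + 7.09/6.53 + 9.65/511 = 21.56 d.
q = Δh / Σ(b_i/K_i) = 13.4 / 21.56 = 0.6215 m/day.
In each layer the seepage velocity is v_i = q/n_i, so the layer transit time is t_i = b_i·n_i / q:
  layer 1 (fine sand): t_1 = 12.6 × 0.18 / 0.6215 = 3.649 d
  layer 2 (weathered basalt): t_2 = 7.09 × 0.18 / 0.6215 = 2.053 d
  layer 3 (clean gravel): t_3 = 9.65 × 0.31 / 0.6215 = 4.813 d
Total t = Σ t_i = 10.52 days.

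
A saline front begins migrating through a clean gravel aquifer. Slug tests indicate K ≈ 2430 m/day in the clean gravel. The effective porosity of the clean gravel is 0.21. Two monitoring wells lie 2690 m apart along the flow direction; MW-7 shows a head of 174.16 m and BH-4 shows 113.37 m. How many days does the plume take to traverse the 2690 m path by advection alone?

10.3

Hydraulic gradient i = (174.16 − 113.37) / 2690 = 60.79 / 2690 = 0.02260.
Darcy flux q = K · i = 2430 × 0.02260 = 54.91 m/day.
Seepage velocity v = q / n_e = 54.91 / 0.21 = 261.5 m/day.
Travel time t = L / v = 2690 / 261.5 = 10.29 days.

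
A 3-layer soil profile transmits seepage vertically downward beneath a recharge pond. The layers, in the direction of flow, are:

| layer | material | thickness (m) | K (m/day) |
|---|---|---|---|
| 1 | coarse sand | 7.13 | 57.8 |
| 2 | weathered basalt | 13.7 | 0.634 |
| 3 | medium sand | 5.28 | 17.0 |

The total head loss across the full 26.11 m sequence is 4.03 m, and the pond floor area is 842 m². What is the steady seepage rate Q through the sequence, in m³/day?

Flow is perpendicular to layering, so the layers act in series and the equivalent K is the thickness-weighted harmonic mean.
Total thickness L = 7.13 + 13.7 + 5.28 = 26.11 m.
Σ(b_i/K_i) = 7.13/57.8 + 13.7/0.634 + 5.28/17.0 = 22.04 d.
K_eq = L / Σ(b_i/K_i) = 26.11 / 22.04 = 1.185 m/day.
Q = K_eq · A · (Δh/L) = 1.185 × 842 × (4.03/26.11) = 153.9 m³/day.

154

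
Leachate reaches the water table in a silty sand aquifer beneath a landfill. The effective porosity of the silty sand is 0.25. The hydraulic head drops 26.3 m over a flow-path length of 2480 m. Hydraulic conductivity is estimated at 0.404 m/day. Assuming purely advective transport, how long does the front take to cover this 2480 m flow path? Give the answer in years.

Hydraulic gradient i = Δh / L = 26.3 / 2480 = 0.01060.
Darcy flux q = K · i = 0.4040 × 0.01060 = 0.004284 m/day.
Seepage velocity v = q / n_e = 0.004284 / 0.25 = 0.01714 m/day.
Travel time t = L / v = 2480 / 0.01714 = 1.447e+05 days = 396.2 years.

396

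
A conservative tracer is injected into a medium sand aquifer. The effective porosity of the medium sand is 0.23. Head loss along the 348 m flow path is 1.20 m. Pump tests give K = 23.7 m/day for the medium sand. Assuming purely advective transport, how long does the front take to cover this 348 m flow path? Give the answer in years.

Hydraulic gradient i = Δh / L = 1.20 / 348 = 0.003448.
Darcy flux q = K · i = 23.70 × 0.003448 = 0.08172 m/day.
Seepage velocity v = q / n_e = 0.08172 / 0.23 = 0.3553 m/day.
Travel time t = L / v = 348 / 0.3553 = 979.4 days = 2.681 years.

2.68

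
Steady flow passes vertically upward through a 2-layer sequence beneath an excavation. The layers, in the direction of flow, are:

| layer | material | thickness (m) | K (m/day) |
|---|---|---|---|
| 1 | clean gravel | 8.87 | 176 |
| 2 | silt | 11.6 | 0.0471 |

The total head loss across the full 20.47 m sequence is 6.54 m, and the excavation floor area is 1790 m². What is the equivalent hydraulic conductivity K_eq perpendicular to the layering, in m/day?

Flow is perpendicular to layering, so the layers act in series and the equivalent K is the thickness-weighted harmonic mean.
Total thickness L = 8.87 + 11.6 = 20.47 m.
Σ(b_i/K_i) = 8.87/176 + 11.6/0.0471 = 246.3 d.
K_eq = L / Σ(b_i/K_i) = 20.47 / 246.3 = 0.08310 m/day.

0.0831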